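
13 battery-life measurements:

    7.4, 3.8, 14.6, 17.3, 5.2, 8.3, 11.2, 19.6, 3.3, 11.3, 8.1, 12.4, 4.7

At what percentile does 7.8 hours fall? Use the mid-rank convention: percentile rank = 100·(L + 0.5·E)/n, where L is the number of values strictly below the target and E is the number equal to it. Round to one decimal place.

38.5

Sorted: 3.3, 3.8, 4.7, 5.2, 7.4, 8.1, 8.3, 11.2, 11.3, 12.4, 14.6, 17.3, 19.6.
Count below 7.8: L = 5; count equal: E = 0; n = 13.
Percentile rank = 100·(5 + 0.5·0)/13 = 100·5/13 = 38.46.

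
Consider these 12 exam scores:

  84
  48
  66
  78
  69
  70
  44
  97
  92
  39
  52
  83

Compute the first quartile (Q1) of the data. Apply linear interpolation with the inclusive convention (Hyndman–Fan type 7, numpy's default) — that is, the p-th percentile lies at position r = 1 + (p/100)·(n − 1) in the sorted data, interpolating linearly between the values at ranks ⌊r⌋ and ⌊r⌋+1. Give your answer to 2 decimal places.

Sorted: 39, 44, 48, 52, 66, 69, 70, 78, 83, 84, 92, 97.
n = 12.
r = 1 + (25/100)·(12 − 1) = 1 + 2.75 = 3.75.
Rank 3 is 48 and rank 4 is 52.
Interpolate: 48 + 0.75·(52 − 48) = 48 + 0.75·4 = 51.

51.00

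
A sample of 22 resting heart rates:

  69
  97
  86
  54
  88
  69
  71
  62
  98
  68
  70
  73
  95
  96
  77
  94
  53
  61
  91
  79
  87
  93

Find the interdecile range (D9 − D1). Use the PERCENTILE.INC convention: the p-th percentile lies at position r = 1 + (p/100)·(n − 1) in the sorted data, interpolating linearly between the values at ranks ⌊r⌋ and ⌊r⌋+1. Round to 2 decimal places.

Sorted: 53, 54, 61, 62, 68, 69, 69, 70, 71, 73, 77, 79, 86, 87, 88, 91, 93, 94, 95, 96, 97, 98.
n = 22.
P10: r = 3.1; ranks 3–4 are 61, 62; interpolating gives 61.1.
P90: r = 19.9; ranks 19–20 are 95, 96; interpolating gives 95.9.
Difference: 95.9 − 61.1 = 34.8.

34.80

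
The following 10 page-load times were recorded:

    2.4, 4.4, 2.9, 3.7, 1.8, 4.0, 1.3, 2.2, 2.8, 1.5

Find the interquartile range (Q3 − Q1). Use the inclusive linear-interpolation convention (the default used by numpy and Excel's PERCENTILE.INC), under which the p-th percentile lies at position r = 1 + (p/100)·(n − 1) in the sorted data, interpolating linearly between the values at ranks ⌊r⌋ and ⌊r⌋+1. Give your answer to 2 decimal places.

Sorted: 1.3, 1.5, 1.8, 2.2, 2.4, 2.8, 2.9, 3.7, 4.0, 4.4.
n = 10.
P25: r = 3.25; ranks 3–4 are 1.8, 2.2; interpolating gives 1.9.
P75: r = 7.75; ranks 7–8 are 2.9, 3.7; interpolating gives 3.5.
Difference: 3.5 − 1.9 = 1.6.

1.60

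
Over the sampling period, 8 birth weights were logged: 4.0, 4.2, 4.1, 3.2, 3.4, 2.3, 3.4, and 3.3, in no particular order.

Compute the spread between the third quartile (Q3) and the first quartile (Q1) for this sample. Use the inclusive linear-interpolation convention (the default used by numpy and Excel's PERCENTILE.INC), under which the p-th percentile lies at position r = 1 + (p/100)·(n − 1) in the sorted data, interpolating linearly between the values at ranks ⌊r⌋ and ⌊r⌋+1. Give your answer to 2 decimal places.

Sorted: 2.3, 3.2, 3.3, 3.4, 3.4, 4.0, 4.1, 4.2.
n = 8.
P25: r = 2.75; ranks 2–3 are 3.2, 3.3; interpolating gives 3.275.
P75: r = 6.25; ranks 6–7 are 4.0, 4.1; interpolating gives 4.025.
Difference: 4.025 − 3.275 = 0.75.

0.75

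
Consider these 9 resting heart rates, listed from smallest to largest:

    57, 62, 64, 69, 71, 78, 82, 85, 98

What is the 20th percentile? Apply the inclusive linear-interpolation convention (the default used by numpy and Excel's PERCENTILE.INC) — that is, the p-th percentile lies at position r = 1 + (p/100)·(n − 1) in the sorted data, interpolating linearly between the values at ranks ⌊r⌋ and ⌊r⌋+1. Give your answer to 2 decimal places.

n = 9.
r = 1 + (20/100)·(9 − 1) = 1 + 1.6 = 2.6.
Rank 2 is 62 and rank 3 is 64.
Interpolate: 62 + 0.6·(64 − 62) = 62 + 0.6·2 = 63.2.

63.20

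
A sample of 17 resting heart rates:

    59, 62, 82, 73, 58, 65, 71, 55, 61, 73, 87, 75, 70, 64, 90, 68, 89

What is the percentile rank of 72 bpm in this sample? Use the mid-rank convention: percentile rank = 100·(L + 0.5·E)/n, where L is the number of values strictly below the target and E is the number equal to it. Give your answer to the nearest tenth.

58.8

Sorted: 55, 58, 59, 61, 62, 64, 65, 68, 70, 71, 73, 73, 75, 82, 87, 89, 90.
Count below 72: L = 10; count equal: E = 0; n = 17.
Percentile rank = 100·(10 + 0.5·0)/17 = 100·10/17 = 58.82.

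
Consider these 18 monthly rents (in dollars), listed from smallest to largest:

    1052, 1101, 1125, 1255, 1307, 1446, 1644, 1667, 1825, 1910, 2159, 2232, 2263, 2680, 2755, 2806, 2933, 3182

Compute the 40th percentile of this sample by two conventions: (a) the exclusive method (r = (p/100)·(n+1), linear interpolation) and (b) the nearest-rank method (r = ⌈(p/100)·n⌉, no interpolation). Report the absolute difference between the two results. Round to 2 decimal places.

9.20

n = 18.
(a) r = 7.6; between ranks 7 (1644) and 8 (1667): 1657.8.
(b) the nearest-rank method: rank 8 → 1667.
|1657.8 − 1667| = 9.2.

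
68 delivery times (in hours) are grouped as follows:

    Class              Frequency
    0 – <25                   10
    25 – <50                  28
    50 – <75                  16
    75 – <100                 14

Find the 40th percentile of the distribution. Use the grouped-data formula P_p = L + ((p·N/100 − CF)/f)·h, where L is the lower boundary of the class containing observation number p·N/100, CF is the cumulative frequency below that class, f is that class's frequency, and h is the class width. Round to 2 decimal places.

N = 68; target position k = 40/100 · 68 = 27.2.
Cumulative frequencies: 10, 38, 54, 68.
Observation 27.2 falls in the class 25 – <50.
L = 25, CF = 10, f = 28, h = 25.
P40 = 25 + ((27.2 − 10)/28)·25 = 25 + 15.3571 = 40.3571.

40.36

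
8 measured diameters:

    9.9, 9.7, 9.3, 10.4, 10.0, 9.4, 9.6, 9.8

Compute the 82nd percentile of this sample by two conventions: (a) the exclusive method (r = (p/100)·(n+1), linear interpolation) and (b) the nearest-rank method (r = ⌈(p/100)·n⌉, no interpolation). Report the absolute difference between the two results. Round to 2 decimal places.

0.15

Sorted: 9.3, 9.4, 9.6, 9.7, 9.8, 9.9, 10.0, 10.4.
n = 8.
(a) r = 7.38; between ranks 7 (10.0) and 8 (10.4): 10.152.
(b) the nearest-rank method: rank 7 → 10.
|10.152 − 10| = 0.152.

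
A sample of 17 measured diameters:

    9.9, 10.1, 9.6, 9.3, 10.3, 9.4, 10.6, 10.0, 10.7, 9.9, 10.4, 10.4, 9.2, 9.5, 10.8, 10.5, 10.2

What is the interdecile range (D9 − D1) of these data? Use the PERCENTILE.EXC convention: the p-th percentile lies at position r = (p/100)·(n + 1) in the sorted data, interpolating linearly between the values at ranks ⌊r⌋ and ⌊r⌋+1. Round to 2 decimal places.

Sorted: 9.2, 9.3, 9.4, 9.5, 9.6, 9.9, 9.9, 10.0, 10.1, 10.2, 10.3, 10.4, 10.4, 10.5, 10.6, 10.7, 10.8.
n = 17.
P10: r = 1.8; ranks 1–2 are 9.2, 9.3; interpolating gives 9.28.
P90: r = 16.2; ranks 16–17 are 10.7, 10.8; interpolating gives 10.72.
Difference: 10.72 − 9.28 = 1.44.

1.44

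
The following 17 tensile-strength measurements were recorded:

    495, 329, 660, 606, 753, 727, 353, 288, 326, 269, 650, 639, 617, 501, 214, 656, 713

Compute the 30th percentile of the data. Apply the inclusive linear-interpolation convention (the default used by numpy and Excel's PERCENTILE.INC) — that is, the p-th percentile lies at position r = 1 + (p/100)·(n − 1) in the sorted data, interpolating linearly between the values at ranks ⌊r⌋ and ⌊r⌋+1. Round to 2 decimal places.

348.20

Sorted: 214, 269, 288, 326, 329, 353, 495, 501, 606, 617, 639, 650, 656, 660, 713, 727, 753.
n = 17.
r = 1 + (30/100)·(17 − 1) = 1 + 4.8 = 5.8.
Rank 5 is 329 and rank 6 is 353.
Interpolate: 329 + 0.8·(353 − 329) = 329 + 0.8·24 = 348.2.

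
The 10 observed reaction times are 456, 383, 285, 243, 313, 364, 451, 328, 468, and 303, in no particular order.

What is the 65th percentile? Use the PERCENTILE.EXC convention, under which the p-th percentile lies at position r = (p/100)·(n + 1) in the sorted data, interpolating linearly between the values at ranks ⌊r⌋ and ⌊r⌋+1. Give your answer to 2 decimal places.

Sorted: 243, 285, 303, 313, 328, 364, 383, 451, 456, 468.
n = 10.
r = (65/100)·(10 + 1) = 7.15.
Rank 7 is 383 and rank 8 is 451.
Interpolate: 383 + 0.15·(451 − 383) = 383 + 0.15·68 = 393.2.

393.20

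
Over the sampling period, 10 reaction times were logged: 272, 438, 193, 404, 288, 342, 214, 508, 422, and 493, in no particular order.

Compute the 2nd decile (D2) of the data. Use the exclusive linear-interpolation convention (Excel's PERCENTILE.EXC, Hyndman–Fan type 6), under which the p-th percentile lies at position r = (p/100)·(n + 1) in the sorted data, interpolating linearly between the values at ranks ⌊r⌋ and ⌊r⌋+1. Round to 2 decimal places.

Sorted: 193, 214, 272, 288, 342, 404, 422, 438, 493, 508.
n = 10.
r = (20/100)·(10 + 1) = 2.2.
Rank 2 is 214 and rank 3 is 272.
Interpolate: 214 + 0.2·(272 − 214) = 214 + 0.2·58 = 225.6.

225.60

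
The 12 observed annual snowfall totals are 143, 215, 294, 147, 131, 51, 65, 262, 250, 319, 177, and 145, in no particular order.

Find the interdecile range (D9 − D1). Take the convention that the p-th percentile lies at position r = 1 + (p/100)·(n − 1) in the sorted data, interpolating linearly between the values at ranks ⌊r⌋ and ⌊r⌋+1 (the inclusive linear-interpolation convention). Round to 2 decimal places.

Sorted: 51, 65, 131, 143, 145, 147, 177, 215, 250, 262, 294, 319.
n = 12.
P10: r = 2.1; ranks 2–3 are 65, 131; interpolating gives 71.6.
P90: r = 10.9; ranks 10–11 are 262, 294; interpolating gives 290.8.
Difference: 290.8 − 71.6 = 219.2.

219.20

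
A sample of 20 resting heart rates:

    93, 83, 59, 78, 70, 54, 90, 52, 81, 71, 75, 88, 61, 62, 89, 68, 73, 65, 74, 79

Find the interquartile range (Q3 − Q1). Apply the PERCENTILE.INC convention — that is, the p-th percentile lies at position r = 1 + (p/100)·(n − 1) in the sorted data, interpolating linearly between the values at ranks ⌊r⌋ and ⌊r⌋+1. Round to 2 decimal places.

Sorted: 52, 54, 59, 61, 62, 65, 68, 70, 71, 73, 74, 75, 78, 79, 81, 83, 88, 89, 90, 93.
n = 20.
P25: r = 5.75; ranks 5–6 are 62, 65; interpolating gives 64.25.
P75: r = 15.25; ranks 15–16 are 81, 83; interpolating gives 81.5.
Difference: 81.5 − 64.25 = 17.25.

17.25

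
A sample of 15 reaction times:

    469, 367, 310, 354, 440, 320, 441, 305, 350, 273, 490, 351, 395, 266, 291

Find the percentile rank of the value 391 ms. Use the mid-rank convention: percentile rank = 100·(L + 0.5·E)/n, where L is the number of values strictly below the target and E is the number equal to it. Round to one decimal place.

66.7

Sorted: 266, 273, 291, 305, 310, 320, 350, 351, 354, 367, 395, 440, 441, 469, 490.
Count below 391: L = 10; count equal: E = 0; n = 15.
Percentile rank = 100·(10 + 0.5·0)/15 = 100·10/15 = 66.67.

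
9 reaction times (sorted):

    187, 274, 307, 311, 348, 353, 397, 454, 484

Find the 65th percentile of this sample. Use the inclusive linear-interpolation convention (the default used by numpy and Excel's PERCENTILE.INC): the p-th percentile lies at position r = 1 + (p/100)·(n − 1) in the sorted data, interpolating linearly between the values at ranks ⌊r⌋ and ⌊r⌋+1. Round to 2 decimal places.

361.80

n = 9.
r = 1 + (65/100)·(9 − 1) = 1 + 5.2 = 6.2.
Rank 6 is 353 and rank 7 is 397.
Interpolate: 353 + 0.2·(397 − 353) = 353 + 0.2·44 = 361.8.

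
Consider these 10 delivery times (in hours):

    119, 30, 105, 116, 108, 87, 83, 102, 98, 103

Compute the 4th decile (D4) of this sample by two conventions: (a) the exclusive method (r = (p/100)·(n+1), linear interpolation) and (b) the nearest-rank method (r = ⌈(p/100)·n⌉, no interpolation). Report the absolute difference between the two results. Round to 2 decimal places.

1.60

Sorted: 30, 83, 87, 98, 102, 103, 105, 108, 116, 119.
n = 10.
(a) r = 4.4; between ranks 4 (98) and 5 (102): 99.6.
(b) the nearest-rank method: rank 4 → 98.
|99.6 − 98| = 1.6.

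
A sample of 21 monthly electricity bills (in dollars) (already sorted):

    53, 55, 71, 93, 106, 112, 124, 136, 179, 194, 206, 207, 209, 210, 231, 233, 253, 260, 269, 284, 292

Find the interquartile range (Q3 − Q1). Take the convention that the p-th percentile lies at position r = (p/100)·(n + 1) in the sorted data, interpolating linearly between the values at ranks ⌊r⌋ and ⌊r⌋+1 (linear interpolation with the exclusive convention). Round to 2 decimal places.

134.00

n = 21.
P25: r = 5.5; ranks 5–6 are 106, 112; interpolating gives 109.
P75: r = 16.5; ranks 16–17 are 233, 253; interpolating gives 243.
Difference: 243 − 109 = 134.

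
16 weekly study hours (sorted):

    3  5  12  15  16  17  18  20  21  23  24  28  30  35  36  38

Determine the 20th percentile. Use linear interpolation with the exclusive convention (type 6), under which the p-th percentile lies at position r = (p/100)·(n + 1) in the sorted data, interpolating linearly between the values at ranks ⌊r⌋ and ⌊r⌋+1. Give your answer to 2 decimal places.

n = 16.
r = (20/100)·(16 + 1) = 3.4.
Rank 3 is 12 and rank 4 is 15.
Interpolate: 12 + 0.4·(15 − 12) = 12 + 0.4·3 = 13.2.

13.20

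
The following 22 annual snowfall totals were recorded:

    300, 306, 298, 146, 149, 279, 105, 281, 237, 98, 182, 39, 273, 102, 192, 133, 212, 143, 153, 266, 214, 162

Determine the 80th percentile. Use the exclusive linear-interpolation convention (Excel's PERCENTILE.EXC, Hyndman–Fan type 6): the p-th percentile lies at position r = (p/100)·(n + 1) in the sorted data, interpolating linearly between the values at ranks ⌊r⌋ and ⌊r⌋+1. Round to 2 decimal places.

279.80

Sorted: 39, 98, 102, 105, 133, 143, 146, 149, 153, 162, 182, 192, 212, 214, 237, 266, 273, 279, 281, 298, 300, 306.
n = 22.
r = (80/100)·(22 + 1) = 18.4.
Rank 18 is 279 and rank 19 is 281.
Interpolate: 279 + 0.4·(281 − 279) = 279 + 0.4·2 = 279.8.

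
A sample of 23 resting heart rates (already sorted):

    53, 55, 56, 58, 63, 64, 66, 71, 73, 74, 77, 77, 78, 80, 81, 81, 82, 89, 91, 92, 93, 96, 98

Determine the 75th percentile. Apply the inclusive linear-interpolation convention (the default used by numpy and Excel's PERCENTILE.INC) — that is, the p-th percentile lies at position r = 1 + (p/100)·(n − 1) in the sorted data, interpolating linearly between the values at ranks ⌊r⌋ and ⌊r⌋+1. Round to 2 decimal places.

n = 23.
r = 1 + (75/100)·(23 − 1) = 1 + 16.5 = 17.5.
Rank 17 is 82 and rank 18 is 89.
Interpolate: 82 + 0.5·(89 − 82) = 82 + 0.5·7 = 85.5.

85.50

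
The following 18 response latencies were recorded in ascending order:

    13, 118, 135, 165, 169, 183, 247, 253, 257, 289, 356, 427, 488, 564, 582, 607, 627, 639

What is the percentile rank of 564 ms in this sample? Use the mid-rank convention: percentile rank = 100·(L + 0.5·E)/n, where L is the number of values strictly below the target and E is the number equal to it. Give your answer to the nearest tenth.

Count below 564: L = 13; count equal: E = 1; n = 18.
Percentile rank = 100·(13 + 0.5·1)/18 = 100·13.5/18 = 75.

75.0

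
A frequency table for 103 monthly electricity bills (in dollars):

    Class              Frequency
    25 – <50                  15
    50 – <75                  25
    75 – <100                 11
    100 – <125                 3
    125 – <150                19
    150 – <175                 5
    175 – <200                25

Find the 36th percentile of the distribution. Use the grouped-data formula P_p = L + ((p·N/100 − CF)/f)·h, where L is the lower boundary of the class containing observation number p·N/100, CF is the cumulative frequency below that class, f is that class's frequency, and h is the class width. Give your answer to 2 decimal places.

N = 103; target position k = 36/100 · 103 = 37.08.
Cumulative frequencies: 15, 40, 51, 54, 73, 78, 103.
Observation 37.08 falls in the class 50 – <75.
L = 50, CF = 15, f = 25, h = 25.
P36 = 50 + ((37.08 − 15)/25)·25 = 50 + 22.08 = 72.08.

72.08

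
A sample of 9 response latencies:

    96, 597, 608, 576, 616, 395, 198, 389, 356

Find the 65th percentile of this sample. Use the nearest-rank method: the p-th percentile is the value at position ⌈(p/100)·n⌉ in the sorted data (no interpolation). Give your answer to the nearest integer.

Sorted: 96, 198, 356, 389, 395, 576, 597, 608, 616.
n = 9.
Position = ⌈65/100 · 9⌉ = ⌈5.85⌉ = 6.
The value at rank 6 is 576.

576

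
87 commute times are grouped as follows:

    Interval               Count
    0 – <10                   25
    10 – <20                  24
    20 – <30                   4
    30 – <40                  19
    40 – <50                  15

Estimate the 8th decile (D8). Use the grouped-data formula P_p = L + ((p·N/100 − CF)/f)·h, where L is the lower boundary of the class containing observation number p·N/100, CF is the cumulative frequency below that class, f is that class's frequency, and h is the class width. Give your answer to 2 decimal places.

38.74

N = 87; target position k = 80/100 · 87 = 69.6.
Cumulative frequencies: 25, 49, 53, 72, 87.
Observation 69.6 falls in the class 30 – <40.
L = 30, CF = 53, f = 19, h = 10.
P80 = 30 + ((69.6 − 53)/19)·10 = 30 + 8.73684 = 38.7368.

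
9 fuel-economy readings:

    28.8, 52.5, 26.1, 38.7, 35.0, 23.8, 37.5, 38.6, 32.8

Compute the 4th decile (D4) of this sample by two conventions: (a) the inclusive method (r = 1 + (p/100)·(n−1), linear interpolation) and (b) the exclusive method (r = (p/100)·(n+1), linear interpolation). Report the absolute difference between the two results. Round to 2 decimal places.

0.44

Sorted: 23.8, 26.1, 28.8, 32.8, 35.0, 37.5, 38.6, 38.7, 52.5.
n = 9.
(a) r = 4.2; between ranks 4 (32.8) and 5 (35.0): 33.24.
(b) r = 4 → value at rank 4 = 32.8.
|33.24 − 32.8| = 0.44.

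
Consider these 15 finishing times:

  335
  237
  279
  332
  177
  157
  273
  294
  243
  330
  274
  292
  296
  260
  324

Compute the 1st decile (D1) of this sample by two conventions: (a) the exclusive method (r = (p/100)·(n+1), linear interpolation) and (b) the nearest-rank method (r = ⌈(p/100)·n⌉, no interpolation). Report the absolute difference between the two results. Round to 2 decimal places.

8.00

Sorted: 157, 177, 237, 243, 260, 273, 274, 279, 292, 294, 296, 324, 330, 332, 335.
n = 15.
(a) r = 1.6; between ranks 1 (157) and 2 (177): 169.
(b) the nearest-rank method: rank 2 → 177.
|169 − 177| = 8.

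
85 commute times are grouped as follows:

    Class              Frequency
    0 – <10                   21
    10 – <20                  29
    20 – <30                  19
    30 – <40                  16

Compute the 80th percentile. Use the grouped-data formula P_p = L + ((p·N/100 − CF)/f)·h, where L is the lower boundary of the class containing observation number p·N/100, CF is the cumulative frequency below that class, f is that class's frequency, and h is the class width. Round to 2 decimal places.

29.47

N = 85; target position k = 80/100 · 85 = 68.
Cumulative frequencies: 21, 50, 69, 85.
Observation 68 falls in the class 20 – <30.
L = 20, CF = 50, f = 19, h = 10.
P80 = 20 + ((68 − 50)/19)·10 = 20 + 9.47368 = 29.4737.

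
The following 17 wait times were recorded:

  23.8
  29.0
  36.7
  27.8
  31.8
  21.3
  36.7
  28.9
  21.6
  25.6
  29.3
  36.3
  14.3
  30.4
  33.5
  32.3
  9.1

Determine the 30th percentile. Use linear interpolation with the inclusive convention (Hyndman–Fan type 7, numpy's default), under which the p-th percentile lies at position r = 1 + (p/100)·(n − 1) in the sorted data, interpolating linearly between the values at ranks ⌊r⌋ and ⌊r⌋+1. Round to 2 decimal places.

25.24

Sorted: 9.1, 14.3, 21.3, 21.6, 23.8, 25.6, 27.8, 28.9, 29.0, 29.3, 30.4, 31.8, 32.3, 33.5, 36.3, 36.7, 36.7.
n = 17.
r = 1 + (30/100)·(17 − 1) = 1 + 4.8 = 5.8.
Rank 5 is 23.8 and rank 6 is 25.6.
Interpolate: 23.8 + 0.8·(25.6 − 23.8) = 23.8 + 0.8·1.8 = 25.24.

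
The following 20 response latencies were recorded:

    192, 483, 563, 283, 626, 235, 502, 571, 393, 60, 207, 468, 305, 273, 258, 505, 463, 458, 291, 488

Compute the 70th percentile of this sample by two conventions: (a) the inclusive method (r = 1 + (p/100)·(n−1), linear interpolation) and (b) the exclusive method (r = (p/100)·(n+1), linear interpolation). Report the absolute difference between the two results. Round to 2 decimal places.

2.00

Sorted: 60, 192, 207, 235, 258, 273, 283, 291, 305, 393, 458, 463, 468, 483, 488, 502, 505, 563, 571, 626.
n = 20.
(a) r = 14.3; between ranks 14 (483) and 15 (488): 484.5.
(b) r = 14.7; between ranks 14 (483) and 15 (488): 486.5.
|484.5 − 486.5| = 2.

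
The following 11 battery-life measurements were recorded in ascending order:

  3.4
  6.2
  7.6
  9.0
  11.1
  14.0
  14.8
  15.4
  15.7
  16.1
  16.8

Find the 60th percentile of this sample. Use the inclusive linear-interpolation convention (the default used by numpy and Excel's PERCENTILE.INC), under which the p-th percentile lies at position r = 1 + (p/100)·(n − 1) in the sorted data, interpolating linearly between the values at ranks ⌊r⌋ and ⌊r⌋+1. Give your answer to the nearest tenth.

n = 11.
r = 1 + (60/100)·(11 − 1) = 1 + 6 = 7.
r is an integer, so P60 is the value at rank 7: 14.8.

14.8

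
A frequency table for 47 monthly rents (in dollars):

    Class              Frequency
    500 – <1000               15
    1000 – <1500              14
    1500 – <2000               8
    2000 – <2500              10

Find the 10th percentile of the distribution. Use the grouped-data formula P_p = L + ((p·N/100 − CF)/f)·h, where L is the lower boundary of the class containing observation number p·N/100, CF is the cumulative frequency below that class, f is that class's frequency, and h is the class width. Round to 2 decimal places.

N = 47; target position k = 10/100 · 47 = 4.7.
Cumulative frequencies: 15, 29, 37, 47.
Observation 4.7 falls in the class 500 – <1000.
L = 500, CF = 0, f = 15, h = 500.
P10 = 500 + ((4.7 − 0)/15)·500 = 500 + 156.667 = 656.667.

656.67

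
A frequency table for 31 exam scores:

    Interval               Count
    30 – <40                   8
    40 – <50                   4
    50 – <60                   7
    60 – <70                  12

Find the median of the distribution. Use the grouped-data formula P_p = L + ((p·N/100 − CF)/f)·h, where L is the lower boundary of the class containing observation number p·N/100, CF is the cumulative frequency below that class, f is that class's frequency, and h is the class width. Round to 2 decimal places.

N = 31; target position k = 50/100 · 31 = 15.5.
Cumulative frequencies: 8, 12, 19, 31.
Observation 15.5 falls in the class 50 – <60.
L = 50, CF = 12, f = 7, h = 10.
P50 = 50 + ((15.5 − 12)/7)·10 = 50 + 5 = 55.

55.00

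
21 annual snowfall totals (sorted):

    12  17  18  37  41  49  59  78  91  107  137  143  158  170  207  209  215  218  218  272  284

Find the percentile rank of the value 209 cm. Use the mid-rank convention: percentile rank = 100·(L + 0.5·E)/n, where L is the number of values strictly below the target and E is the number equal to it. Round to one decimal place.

Count below 209: L = 15; count equal: E = 1; n = 21.
Percentile rank = 100·(15 + 0.5·1)/21 = 100·15.5/21 = 73.81.

73.8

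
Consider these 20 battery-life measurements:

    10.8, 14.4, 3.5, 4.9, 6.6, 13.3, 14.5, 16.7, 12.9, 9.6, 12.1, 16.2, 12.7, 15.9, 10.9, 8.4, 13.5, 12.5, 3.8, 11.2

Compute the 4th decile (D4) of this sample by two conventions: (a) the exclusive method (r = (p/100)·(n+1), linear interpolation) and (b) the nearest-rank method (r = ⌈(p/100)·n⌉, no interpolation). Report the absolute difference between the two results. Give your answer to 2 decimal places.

0.12

Sorted: 3.5, 3.8, 4.9, 6.6, 8.4, 9.6, 10.8, 10.9, 11.2, 12.1, 12.5, 12.7, 12.9, 13.3, 13.5, 14.4, 14.5, 15.9, 16.2, 16.7.
n = 20.
(a) r = 8.4; between ranks 8 (10.9) and 9 (11.2): 11.02.
(b) the nearest-rank method: rank 8 → 10.9.
|11.02 − 10.9| = 0.12.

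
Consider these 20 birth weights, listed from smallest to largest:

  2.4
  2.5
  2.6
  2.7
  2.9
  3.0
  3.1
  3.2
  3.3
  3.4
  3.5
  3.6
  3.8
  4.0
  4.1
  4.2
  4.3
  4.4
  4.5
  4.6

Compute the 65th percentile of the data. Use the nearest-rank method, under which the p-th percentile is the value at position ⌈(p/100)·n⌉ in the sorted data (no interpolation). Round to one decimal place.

3.8

n = 20.
Position = ⌈65/100 · 20⌉ = ⌈13⌉ = 13.
The value at rank 13 is 3.8.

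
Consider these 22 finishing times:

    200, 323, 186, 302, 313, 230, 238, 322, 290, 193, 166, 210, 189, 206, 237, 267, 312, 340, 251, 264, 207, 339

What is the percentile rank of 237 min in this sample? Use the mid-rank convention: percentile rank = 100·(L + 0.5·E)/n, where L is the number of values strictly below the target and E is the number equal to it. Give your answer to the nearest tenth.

Sorted: 166, 186, 189, 193, 200, 206, 207, 210, 230, 237, 238, 251, 264, 267, 290, 302, 312, 313, 322, 323, 339, 340.
Count below 237: L = 9; count equal: E = 1; n = 22.
Percentile rank = 100·(9 + 0.5·1)/22 = 100·9.5/22 = 43.18.

43.2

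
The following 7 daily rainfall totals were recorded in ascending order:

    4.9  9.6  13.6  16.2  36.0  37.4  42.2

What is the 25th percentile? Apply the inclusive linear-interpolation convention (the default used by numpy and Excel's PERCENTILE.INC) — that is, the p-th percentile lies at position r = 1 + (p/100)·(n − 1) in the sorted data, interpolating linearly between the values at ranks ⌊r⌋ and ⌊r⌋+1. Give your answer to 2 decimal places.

n = 7.
r = 1 + (25/100)·(7 − 1) = 1 + 1.5 = 2.5.
Rank 2 is 9.6 and rank 3 is 13.6.
Interpolate: 9.6 + 0.5·(13.6 − 9.6) = 9.6 + 0.5·4 = 11.6.

11.60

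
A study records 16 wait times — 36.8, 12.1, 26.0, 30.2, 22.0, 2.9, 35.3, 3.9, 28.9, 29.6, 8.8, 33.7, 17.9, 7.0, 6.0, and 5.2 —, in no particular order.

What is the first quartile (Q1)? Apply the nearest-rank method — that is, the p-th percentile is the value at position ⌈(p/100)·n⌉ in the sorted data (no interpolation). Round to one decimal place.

6.0

Sorted: 2.9, 3.9, 5.2, 6.0, 7.0, 8.8, 12.1, 17.9, 22.0, 26.0, 28.9, 29.6, 30.2, 33.7, 35.3, 36.8.
n = 16.
Position = ⌈25/100 · 16⌉ = ⌈4⌉ = 4.
The value at rank 4 is 6.0.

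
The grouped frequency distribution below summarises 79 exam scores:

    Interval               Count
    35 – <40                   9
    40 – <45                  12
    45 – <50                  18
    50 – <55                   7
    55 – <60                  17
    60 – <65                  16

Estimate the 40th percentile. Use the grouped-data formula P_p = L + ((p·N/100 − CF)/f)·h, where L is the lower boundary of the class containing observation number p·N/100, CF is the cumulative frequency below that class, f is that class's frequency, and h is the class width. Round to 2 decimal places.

N = 79; target position k = 40/100 · 79 = 31.6.
Cumulative frequencies: 9, 21, 39, 46, 63, 79.
Observation 31.6 falls in the class 45 – <50.
L = 45, CF = 21, f = 18, h = 5.
P40 = 45 + ((31.6 − 21)/18)·5 = 45 + 2.94444 = 47.9444.

47.94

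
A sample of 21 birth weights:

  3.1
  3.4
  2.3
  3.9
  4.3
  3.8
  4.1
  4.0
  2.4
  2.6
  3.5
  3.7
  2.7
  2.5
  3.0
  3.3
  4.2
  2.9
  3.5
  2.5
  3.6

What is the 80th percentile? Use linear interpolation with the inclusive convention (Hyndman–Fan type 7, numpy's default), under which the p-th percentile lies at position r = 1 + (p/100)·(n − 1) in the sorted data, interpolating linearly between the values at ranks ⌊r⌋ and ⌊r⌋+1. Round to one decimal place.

3.9

Sorted: 2.3, 2.4, 2.5, 2.5, 2.6, 2.7, 2.9, 3.0, 3.1, 3.3, 3.4, 3.5, 3.5, 3.6, 3.7, 3.8, 3.9, 4.0, 4.1, 4.2, 4.3.
n = 21.
r = 1 + (80/100)·(21 − 1) = 1 + 16 = 17.
r is an integer, so P80 is the value at rank 17: 3.9.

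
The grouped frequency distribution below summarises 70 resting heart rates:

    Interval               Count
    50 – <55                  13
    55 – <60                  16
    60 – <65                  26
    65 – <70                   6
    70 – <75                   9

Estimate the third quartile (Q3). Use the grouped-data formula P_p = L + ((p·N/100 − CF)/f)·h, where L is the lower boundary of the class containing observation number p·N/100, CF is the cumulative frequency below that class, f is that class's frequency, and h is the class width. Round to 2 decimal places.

N = 70; target position k = 75/100 · 70 = 52.5.
Cumulative frequencies: 13, 29, 55, 61, 70.
Observation 52.5 falls in the class 60 – <65.
L = 60, CF = 29, f = 26, h = 5.
P75 = 60 + ((52.5 − 29)/26)·5 = 60 + 4.51923 = 64.5192.

64.52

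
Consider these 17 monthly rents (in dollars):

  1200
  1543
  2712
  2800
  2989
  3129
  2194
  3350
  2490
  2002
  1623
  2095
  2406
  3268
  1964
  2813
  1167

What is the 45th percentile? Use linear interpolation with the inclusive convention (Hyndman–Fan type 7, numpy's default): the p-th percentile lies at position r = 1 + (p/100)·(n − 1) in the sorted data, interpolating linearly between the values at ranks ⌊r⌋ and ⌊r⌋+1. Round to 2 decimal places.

2236.40

Sorted: 1167, 1200, 1543, 1623, 1964, 2002, 2095, 2194, 2406, 2490, 2712, 2800, 2813, 2989, 3129, 3268, 3350.
n = 17.
r = 1 + (45/100)·(17 − 1) = 1 + 7.2 = 8.2.
Rank 8 is 2194 and rank 9 is 2406.
Interpolate: 2194 + 0.2·(2406 − 2194) = 2194 + 0.2·212 = 2236.4.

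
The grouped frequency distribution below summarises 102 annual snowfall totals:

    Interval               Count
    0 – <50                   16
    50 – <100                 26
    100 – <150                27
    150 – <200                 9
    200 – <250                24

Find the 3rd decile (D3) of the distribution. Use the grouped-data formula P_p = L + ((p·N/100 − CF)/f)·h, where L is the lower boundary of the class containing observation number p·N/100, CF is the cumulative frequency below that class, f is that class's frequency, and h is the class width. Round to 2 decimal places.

78.08

N = 102; target position k = 30/100 · 102 = 30.6.
Cumulative frequencies: 16, 42, 69, 78, 102.
Observation 30.6 falls in the class 50 – <100.
L = 50, CF = 16, f = 26, h = 50.
P30 = 50 + ((30.6 − 16)/26)·50 = 50 + 28.0769 = 78.0769.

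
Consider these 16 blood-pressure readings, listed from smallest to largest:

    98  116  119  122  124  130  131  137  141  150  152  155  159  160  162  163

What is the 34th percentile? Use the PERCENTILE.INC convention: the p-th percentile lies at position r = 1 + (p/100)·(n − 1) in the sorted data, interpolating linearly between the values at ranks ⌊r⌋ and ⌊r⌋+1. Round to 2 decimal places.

n = 16.
r = 1 + (34/100)·(16 − 1) = 1 + 5.1 = 6.1.
Rank 6 is 130 and rank 7 is 131.
Interpolate: 130 + 0.1·(131 − 130) = 130 + 0.1·1 = 130.1.

130.10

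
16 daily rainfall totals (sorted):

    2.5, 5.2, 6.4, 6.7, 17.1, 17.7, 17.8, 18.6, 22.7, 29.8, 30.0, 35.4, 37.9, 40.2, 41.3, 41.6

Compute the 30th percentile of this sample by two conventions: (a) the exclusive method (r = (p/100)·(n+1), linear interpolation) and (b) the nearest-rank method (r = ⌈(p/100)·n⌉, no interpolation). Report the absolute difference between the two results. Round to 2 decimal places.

n = 16.
(a) r = 5.1; between ranks 5 (17.1) and 6 (17.7): 17.16.
(b) the nearest-rank method: rank 5 → 17.1.
|17.16 − 17.1| = 0.06.

0.06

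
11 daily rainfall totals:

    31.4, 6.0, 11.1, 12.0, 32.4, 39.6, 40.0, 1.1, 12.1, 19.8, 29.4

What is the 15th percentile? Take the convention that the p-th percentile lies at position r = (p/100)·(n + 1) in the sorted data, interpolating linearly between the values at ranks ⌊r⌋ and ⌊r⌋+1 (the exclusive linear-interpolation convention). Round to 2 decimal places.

Sorted: 1.1, 6.0, 11.1, 12.0, 12.1, 19.8, 29.4, 31.4, 32.4, 39.6, 40.0.
n = 11.
r = (15/100)·(11 + 1) = 1.8.
Rank 1 is 1.1 and rank 2 is 6.0.
Interpolate: 1.1 + 0.8·(6.0 − 1.1) = 1.1 + 0.8·4.9 = 5.02.

5.02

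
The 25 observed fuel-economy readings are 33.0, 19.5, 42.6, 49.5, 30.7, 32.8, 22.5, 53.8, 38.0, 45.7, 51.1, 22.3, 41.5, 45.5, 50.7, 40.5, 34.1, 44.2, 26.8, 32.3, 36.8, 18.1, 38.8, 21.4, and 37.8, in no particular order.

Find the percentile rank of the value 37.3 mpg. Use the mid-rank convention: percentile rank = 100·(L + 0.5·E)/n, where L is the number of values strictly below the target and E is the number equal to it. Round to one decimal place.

48.0

Sorted: 18.1, 19.5, 21.4, 22.3, 22.5, 26.8, 30.7, 32.3, 32.8, 33.0, 34.1, 36.8, 37.8, 38.0, 38.8, 40.5, 41.5, 42.6, 44.2, 45.5, 45.7, 49.5, 50.7, 51.1, 53.8.
Count below 37.3: L = 12; count equal: E = 0; n = 25.
Percentile rank = 100·(12 + 0.5·0)/25 = 100·12/25 = 48.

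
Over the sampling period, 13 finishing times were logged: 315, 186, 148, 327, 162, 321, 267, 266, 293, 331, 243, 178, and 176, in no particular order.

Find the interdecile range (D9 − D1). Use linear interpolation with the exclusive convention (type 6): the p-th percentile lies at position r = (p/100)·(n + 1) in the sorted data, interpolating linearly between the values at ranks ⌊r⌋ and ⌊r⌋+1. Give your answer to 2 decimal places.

Sorted: 148, 162, 176, 178, 186, 243, 266, 267, 293, 315, 321, 327, 331.
n = 13.
P10: r = 1.4; ranks 1–2 are 148, 162; interpolating gives 153.6.
P90: r = 12.6; ranks 12–13 are 327, 331; interpolating gives 329.4.
Difference: 329.4 − 153.6 = 175.8.

175.80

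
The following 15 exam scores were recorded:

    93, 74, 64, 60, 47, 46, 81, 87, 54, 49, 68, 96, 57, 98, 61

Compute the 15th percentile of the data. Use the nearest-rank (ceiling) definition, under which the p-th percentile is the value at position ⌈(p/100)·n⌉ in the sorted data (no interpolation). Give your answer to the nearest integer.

Sorted: 46, 47, 49, 54, 57, 60, 61, 64, 68, 74, 81, 87, 93, 96, 98.
n = 15.
Position = ⌈15/100 · 15⌉ = ⌈2.25⌉ = 3.
The value at rank 3 is 49.

49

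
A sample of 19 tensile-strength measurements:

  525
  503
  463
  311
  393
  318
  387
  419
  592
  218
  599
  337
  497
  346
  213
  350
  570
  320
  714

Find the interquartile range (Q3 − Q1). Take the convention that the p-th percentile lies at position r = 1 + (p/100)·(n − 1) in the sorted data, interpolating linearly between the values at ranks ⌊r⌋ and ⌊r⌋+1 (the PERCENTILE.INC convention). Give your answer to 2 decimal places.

185.50

Sorted: 213, 218, 311, 318, 320, 337, 346, 350, 387, 393, 419, 463, 497, 503, 525, 570, 592, 599, 714.
n = 19.
P25: r = 5.5; ranks 5–6 are 320, 337; interpolating gives 328.5.
P75: r = 14.5; ranks 14–15 are 503, 525; interpolating gives 514.
Difference: 514 − 328.5 = 185.5.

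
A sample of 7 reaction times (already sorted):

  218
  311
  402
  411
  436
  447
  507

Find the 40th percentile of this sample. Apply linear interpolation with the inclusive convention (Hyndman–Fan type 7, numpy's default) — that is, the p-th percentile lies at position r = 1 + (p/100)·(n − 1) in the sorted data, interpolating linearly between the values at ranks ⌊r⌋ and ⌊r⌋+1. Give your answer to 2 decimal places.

405.60

n = 7.
r = 1 + (40/100)·(7 − 1) = 1 + 2.4 = 3.4.
Rank 3 is 402 and rank 4 is 411.
Interpolate: 402 + 0.4·(411 − 402) = 402 + 0.4·9 = 405.6.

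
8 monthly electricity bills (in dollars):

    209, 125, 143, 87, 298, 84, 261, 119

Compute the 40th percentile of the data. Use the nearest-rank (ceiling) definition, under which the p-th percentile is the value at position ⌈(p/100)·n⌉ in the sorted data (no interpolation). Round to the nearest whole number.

Sorted: 84, 87, 119, 125, 143, 209, 261, 298.
n = 8.
Position = ⌈40/100 · 8⌉ = ⌈3.2⌉ = 4.
The value at rank 4 is 125.

125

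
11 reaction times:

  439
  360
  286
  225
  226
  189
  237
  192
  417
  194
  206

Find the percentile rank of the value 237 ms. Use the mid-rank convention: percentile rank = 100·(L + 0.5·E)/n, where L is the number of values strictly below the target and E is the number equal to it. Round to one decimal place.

59.1

Sorted: 189, 192, 194, 206, 225, 226, 237, 286, 360, 417, 439.
Count below 237: L = 6; count equal: E = 1; n = 11.
Percentile rank = 100·(6 + 0.5·1)/11 = 100·6.5/11 = 59.09.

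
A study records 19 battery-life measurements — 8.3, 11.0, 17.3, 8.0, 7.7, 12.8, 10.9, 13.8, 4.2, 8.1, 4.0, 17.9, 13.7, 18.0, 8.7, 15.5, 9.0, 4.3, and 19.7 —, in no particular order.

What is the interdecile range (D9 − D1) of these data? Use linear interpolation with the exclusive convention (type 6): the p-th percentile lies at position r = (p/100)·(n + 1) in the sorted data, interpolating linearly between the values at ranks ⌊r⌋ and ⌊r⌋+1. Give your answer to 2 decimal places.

Sorted: 4.0, 4.2, 4.3, 7.7, 8.0, 8.1, 8.3, 8.7, 9.0, 10.9, 11.0, 12.8, 13.7, 13.8, 15.5, 17.3, 17.9, 18.0, 19.7.
n = 19.
P10: r = 2 (integer) → 4.2.
P90: r = 18 (integer) → 18.
Difference: 18 − 4.2 = 13.8.

13.80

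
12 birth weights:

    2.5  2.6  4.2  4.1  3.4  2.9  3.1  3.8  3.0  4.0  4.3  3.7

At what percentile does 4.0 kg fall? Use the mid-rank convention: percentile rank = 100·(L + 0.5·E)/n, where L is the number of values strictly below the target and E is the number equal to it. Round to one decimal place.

70.8

Sorted: 2.5, 2.6, 2.9, 3.0, 3.1, 3.4, 3.7, 3.8, 4.0, 4.1, 4.2, 4.3.
Count below 4.0: L = 8; count equal: E = 1; n = 12.
Percentile rank = 100·(8 + 0.5·1)/12 = 100·8.5/12 = 70.83.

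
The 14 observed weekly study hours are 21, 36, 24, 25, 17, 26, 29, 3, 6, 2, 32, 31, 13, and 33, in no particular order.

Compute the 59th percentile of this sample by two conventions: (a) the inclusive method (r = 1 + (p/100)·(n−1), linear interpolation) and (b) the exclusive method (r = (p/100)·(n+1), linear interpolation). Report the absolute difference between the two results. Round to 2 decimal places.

0.18

Sorted: 2, 3, 6, 13, 17, 21, 24, 25, 26, 29, 31, 32, 33, 36.
n = 14.
(a) r = 8.67; between ranks 8 (25) and 9 (26): 25.67.
(b) r = 8.85; between ranks 8 (25) and 9 (26): 25.85.
|25.67 − 25.85| = 0.18.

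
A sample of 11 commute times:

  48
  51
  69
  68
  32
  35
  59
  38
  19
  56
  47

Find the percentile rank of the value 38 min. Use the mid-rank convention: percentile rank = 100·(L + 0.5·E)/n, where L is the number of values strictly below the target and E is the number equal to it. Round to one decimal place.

31.8

Sorted: 19, 32, 35, 38, 47, 48, 51, 56, 59, 68, 69.
Count below 38: L = 3; count equal: E = 1; n = 11.
Percentile rank = 100·(3 + 0.5·1)/11 = 100·3.5/11 = 31.82.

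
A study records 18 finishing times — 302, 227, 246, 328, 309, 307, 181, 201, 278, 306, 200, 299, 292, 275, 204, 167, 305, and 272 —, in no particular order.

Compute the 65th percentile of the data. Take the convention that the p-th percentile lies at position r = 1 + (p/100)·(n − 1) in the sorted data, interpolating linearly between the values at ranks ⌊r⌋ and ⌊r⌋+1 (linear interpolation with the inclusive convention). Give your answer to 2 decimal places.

299.15

Sorted: 167, 181, 200, 201, 204, 227, 246, 272, 275, 278, 292, 299, 302, 305, 306, 307, 309, 328.
n = 18.
r = 1 + (65/100)·(18 − 1) = 1 + 11.05 = 12.05.
Rank 12 is 299 and rank 13 is 302.
Interpolate: 299 + 0.05·(302 − 299) = 299 + 0.05·3 = 299.15.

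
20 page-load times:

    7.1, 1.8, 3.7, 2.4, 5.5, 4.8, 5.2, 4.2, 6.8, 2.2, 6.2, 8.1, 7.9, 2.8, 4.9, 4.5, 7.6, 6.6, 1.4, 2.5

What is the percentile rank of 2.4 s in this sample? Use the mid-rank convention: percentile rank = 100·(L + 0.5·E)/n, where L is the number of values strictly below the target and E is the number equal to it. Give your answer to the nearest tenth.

17.5

Sorted: 1.4, 1.8, 2.2, 2.4, 2.5, 2.8, 3.7, 4.2, 4.5, 4.8, 4.9, 5.2, 5.5, 6.2, 6.6, 6.8, 7.1, 7.6, 7.9, 8.1.
Count below 2.4: L = 3; count equal: E = 1; n = 20.
Percentile rank = 100·(3 + 0.5·1)/20 = 100·3.5/20 = 17.5.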